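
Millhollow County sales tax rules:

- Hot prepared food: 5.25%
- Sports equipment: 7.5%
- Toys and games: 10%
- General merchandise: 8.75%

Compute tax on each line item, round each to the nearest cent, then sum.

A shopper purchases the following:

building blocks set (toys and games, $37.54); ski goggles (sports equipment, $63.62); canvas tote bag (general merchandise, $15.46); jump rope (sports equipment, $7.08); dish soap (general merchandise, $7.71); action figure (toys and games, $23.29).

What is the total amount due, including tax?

Building blocks set $37.54: toys and games → 10% → $3.75
Ski goggles $63.62: sports equipment → 7.5% → $4.77
Canvas tote bag $15.46: general merchandise → 8.75% → $1.35
Jump rope $7.08: sports equipment → 7.5% → $0.53
Dish soap $7.71: general merchandise → 8.75% → $0.67
Action figure $23.29: toys and games → 10% → $2.33
Subtotal = $154.70; tax = $13.40; total due = $168.10

$168.10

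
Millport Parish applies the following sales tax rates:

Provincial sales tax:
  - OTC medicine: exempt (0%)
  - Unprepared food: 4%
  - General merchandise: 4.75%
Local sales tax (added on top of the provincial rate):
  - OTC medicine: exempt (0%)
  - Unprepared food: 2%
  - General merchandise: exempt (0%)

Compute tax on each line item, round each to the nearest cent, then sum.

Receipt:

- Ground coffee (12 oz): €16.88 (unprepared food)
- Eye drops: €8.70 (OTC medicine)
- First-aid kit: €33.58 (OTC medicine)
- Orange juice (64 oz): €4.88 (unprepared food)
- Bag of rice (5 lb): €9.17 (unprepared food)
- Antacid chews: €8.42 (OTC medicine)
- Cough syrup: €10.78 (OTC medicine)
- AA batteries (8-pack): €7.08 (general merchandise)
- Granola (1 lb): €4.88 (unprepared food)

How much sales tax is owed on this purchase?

€2.48

Ground coffee (12 oz) €16.88: unprepared food → 4% + 2% local = 6% → €1.01
Eye drops €8.70: OTC medicine → 0% + 0% local = 0% → €0.00
First-aid kit €33.58: OTC medicine → 0% + 0% local = 0% → €0.00
Orange juice (64 oz) €4.88: unprepared food → 4% + 2% local = 6% → €0.29
Bag of rice (5 lb) €9.17: unprepared food → 4% + 2% local = 6% → €0.55
Antacid chews €8.42: OTC medicine → 0% + 0% local = 0% → €0.00
Cough syrup €10.78: OTC medicine → 0% + 0% local = 0% → €0.00
AA batteries (8-pack) €7.08: general merchandise → 4.75% + 0% local = 4.75% → €0.34
Granola (1 lb) €4.88: unprepared food → 4% + 2% local = 6% → €0.29
Total tax = €1.01 + €0.29 + €0.55 + €0.34 + €0.29 = €2.48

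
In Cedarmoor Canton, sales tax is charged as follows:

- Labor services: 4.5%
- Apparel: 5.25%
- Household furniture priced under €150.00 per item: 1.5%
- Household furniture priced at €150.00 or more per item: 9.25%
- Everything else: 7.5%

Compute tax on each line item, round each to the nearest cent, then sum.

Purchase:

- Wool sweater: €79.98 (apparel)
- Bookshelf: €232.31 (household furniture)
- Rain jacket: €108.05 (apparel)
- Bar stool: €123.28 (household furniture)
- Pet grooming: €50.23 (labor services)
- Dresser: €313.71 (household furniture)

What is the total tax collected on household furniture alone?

€52.36

Bookshelf €232.31: household furniture, €150.00 or more → 9.25% → €21.49
Bar stool €123.28: household furniture, under €150.00 → 1.5% → €1.85
Dresser €313.71: household furniture, €150.00 or more → 9.25% → €29.02
Tax on household furniture = €21.49 + €1.85 + €29.02 = €52.36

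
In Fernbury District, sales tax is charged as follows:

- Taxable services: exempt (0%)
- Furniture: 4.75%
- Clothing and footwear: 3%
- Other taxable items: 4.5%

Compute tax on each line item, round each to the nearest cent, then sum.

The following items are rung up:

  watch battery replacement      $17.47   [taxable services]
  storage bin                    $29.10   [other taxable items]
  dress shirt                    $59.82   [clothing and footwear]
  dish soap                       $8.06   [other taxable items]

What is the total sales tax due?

$3.46

Watch battery replacement $17.47: taxable services → 0% → $0.00
Storage bin $29.10: other taxable items → 4.5% → $1.31
Dress shirt $59.82: clothing and footwear → 3% → $1.79
Dish soap $8.06: other taxable items → 4.5% → $0.36
Total tax = $1.31 + $1.79 + $0.36 = $3.46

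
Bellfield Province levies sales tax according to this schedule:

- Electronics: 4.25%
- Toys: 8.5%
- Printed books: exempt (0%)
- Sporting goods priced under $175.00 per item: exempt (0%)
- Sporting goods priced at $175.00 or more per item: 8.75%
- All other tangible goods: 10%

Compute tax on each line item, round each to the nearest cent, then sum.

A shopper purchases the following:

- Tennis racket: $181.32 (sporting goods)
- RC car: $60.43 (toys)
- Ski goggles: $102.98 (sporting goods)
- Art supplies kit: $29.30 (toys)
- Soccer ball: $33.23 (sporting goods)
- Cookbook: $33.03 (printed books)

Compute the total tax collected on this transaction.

$23.50

Tennis racket $181.32: sporting goods, $175.00 or more → 8.75% → $15.87
RC car $60.43: toys → 8.5% → $5.14
Ski goggles $102.98: sporting goods, under $175.00 → 0% → $0.00
Art supplies kit $29.30: toys → 8.5% → $2.49
Soccer ball $33.23: sporting goods, under $175.00 → 0% → $0.00
Cookbook $33.03: printed books → 0% → $0.00
Total tax = $15.87 + $5.14 + $2.49 = $23.50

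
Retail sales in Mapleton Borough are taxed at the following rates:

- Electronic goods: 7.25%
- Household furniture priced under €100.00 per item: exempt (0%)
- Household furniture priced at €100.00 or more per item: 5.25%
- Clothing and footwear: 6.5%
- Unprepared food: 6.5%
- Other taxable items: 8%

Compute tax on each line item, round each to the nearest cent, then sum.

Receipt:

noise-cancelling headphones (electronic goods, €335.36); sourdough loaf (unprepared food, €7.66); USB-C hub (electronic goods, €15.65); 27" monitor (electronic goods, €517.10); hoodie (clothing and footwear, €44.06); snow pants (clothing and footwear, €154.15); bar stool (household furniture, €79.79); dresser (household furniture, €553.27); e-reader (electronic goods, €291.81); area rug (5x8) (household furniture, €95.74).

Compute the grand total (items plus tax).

Noise-cancelling headphones €335.36: electronic goods → 7.25% → €24.31
Sourdough loaf €7.66: unprepared food → 6.5% → €0.50
USB-C hub €15.65: electronic goods → 7.25% → €1.13
27" monitor €517.10: electronic goods → 7.25% → €37.49
Hoodie €44.06: clothing and footwear → 6.5% → €2.86
Snow pants €154.15: clothing and footwear → 6.5% → €10.02
Bar stool €79.79: household furniture, under €100.00 → 0% → €0.00
Dresser €553.27: household furniture, €100.00 or more → 5.25% → €29.05
E-reader €291.81: electronic goods → 7.25% → €21.16
Area rug (5x8) €95.74: household furniture, under €100.00 → 0% → €0.00
Subtotal = €2094.59; tax = €126.52; total due = €2221.11

€2221.11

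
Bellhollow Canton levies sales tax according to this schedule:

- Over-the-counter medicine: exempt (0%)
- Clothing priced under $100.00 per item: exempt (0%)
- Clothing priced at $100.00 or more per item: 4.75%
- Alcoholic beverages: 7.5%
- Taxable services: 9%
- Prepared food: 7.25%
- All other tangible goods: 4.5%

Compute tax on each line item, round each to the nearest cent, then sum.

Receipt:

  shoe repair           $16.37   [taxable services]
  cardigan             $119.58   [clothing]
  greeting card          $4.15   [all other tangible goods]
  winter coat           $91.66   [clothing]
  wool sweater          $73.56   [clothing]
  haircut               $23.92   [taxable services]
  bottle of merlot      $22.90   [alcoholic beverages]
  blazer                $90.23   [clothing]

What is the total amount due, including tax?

Shoe repair $16.37: taxable services → 9% → $1.47
Cardigan $119.58: clothing, $100.00 or more → 4.75% → $5.68
Greeting card $4.15: all other tangible goods → 4.5% → $0.19
Winter coat $91.66: clothing, under $100.00 → 0% → $0.00
Wool sweater $73.56: clothing, under $100.00 → 0% → $0.00
Haircut $23.92: taxable services → 9% → $2.15
Bottle of merlot $22.90: alcoholic beverages → 7.5% → $1.72
Blazer $90.23: clothing, under $100.00 → 0% → $0.00
Subtotal = $442.37; tax = $11.21; total due = $453.58

$453.58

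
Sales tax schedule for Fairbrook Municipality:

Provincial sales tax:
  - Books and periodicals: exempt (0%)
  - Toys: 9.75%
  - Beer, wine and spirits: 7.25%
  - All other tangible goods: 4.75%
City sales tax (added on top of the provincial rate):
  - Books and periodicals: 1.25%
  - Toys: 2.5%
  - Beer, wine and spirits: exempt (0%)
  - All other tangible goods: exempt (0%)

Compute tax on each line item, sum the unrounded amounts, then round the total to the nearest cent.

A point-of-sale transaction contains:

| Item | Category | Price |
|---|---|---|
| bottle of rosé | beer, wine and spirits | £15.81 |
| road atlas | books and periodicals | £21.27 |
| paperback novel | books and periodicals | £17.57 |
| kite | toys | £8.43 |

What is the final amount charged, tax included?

Bottle of rosé £15.81: beer, wine and spirits → 7.25% + 0% city = 7.25% → £1.146225
Road atlas £21.27: books and periodicals → 0% + 1.25% city = 1.25% → £0.265875
Paperback novel £17.57: books and periodicals → 0% + 1.25% city = 1.25% → £0.219625
Kite £8.43: toys → 9.75% + 2.5% city = 12.25% → £1.032675
Subtotal = £63.08; unrounded tax = £2.6644 → £2.66; total due = £65.74

£65.74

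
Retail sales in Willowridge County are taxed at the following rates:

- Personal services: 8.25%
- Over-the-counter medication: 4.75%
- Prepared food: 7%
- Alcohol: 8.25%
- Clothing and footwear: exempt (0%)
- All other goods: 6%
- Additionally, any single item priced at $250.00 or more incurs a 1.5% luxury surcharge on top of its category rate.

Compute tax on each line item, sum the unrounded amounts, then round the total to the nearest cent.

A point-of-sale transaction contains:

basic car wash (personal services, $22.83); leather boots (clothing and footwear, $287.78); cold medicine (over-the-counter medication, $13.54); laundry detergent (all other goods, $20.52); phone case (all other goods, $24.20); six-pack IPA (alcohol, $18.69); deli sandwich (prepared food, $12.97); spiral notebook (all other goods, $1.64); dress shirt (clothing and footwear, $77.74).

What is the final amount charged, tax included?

Basic car wash $22.83: personal services → 8.25% → $1.883475
Leather boots $287.78: clothing and footwear → 0% + 1.5% surcharge = 1.5% → $4.3167
Cold medicine $13.54: over-the-counter medication → 4.75% → $0.64315
Laundry detergent $20.52: all other goods → 6% → $1.2312
Phone case $24.20: all other goods → 6% → $1.452
Six-pack IPA $18.69: alcohol → 8.25% → $1.541925
Deli sandwich $12.97: prepared food → 7% → $0.9079
Spiral notebook $1.64: all other goods → 6% → $0.0984
Dress shirt $77.74: clothing and footwear → 0% → $0.00
Subtotal = $479.91; unrounded tax = $12.07475 → $12.07; total due = $491.98

$491.98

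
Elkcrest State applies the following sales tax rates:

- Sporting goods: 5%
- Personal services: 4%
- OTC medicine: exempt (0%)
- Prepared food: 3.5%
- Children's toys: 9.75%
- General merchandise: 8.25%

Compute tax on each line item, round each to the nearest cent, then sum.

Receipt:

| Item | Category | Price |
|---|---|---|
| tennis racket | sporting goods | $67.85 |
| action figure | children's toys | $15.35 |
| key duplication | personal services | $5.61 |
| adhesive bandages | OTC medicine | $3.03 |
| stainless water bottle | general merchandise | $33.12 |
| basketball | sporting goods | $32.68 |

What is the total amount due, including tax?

$167.11

Tennis racket $67.85: sporting goods → 5% → $3.39
Action figure $15.35: children's toys → 9.75% → $1.50
Key duplication $5.61: personal services → 4% → $0.22
Adhesive bandages $3.03: OTC medicine → 0% → $0.00
Stainless water bottle $33.12: general merchandise → 8.25% → $2.73
Basketball $32.68: sporting goods → 5% → $1.63
Subtotal = $157.64; tax = $9.47; total due = $167.11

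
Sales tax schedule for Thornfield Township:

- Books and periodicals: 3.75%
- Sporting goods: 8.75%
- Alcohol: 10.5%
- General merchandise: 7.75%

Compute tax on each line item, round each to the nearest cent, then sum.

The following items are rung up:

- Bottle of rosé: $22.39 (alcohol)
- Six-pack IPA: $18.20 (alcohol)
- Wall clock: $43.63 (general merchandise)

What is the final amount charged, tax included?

$91.86

Bottle of rosé $22.39: alcohol → 10.5% → $2.35
Six-pack IPA $18.20: alcohol → 10.5% → $1.91
Wall clock $43.63: general merchandise → 7.75% → $3.38
Subtotal = $84.22; tax = $7.64; total due = $91.86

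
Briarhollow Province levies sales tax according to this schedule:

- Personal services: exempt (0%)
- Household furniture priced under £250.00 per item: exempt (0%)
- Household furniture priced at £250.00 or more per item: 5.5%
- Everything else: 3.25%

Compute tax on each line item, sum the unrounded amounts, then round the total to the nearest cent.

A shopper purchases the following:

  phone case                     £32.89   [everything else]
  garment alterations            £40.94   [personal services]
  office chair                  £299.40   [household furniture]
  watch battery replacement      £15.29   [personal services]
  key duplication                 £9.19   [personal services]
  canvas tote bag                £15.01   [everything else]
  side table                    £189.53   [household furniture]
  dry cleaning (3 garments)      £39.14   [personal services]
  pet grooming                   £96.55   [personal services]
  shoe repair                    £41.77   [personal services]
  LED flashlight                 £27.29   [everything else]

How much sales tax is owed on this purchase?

Phone case £32.89: everything else → 3.25% → £1.068925
Garment alterations £40.94: personal services → 0% → £0.00
Office chair £299.40: household furniture, £250.00 or more → 5.5% → £16.467
Watch battery replacement £15.29: personal services → 0% → £0.00
Key duplication £9.19: personal services → 0% → £0.00
Canvas tote bag £15.01: everything else → 3.25% → £0.487825
Side table £189.53: household furniture, under £250.00 → 0% → £0.00
Dry cleaning (3 garments) £39.14: personal services → 0% → £0.00
Pet grooming £96.55: personal services → 0% → £0.00
Shoe repair £41.77: personal services → 0% → £0.00
LED flashlight £27.29: everything else → 3.25% → £0.886925
Unrounded tax sum = £18.910675 → £18.91

£18.91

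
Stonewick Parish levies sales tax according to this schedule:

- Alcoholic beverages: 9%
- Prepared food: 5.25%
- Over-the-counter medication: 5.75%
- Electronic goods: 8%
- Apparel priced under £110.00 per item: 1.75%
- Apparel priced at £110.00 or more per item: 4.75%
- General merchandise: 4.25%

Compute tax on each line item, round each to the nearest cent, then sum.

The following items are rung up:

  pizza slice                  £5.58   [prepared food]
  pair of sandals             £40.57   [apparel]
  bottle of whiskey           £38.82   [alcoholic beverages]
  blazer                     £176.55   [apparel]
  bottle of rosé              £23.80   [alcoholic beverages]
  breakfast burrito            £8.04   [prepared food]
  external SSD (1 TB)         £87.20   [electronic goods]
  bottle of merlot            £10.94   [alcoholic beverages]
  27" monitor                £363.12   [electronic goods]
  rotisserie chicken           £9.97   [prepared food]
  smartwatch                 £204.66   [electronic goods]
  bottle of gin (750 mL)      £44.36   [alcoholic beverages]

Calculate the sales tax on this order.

Pizza slice £5.58: prepared food → 5.25% → £0.29
Pair of sandals £40.57: apparel, under £110.00 → 1.75% → £0.71
Bottle of whiskey £38.82: alcoholic beverages → 9% → £3.49
Blazer £176.55: apparel, £110.00 or more → 4.75% → £8.39
Bottle of rosé £23.80: alcoholic beverages → 9% → £2.14
Breakfast burrito £8.04: prepared food → 5.25% → £0.42
External SSD (1 TB) £87.20: electronic goods → 8% → £6.98
Bottle of merlot £10.94: alcoholic beverages → 9% → £0.98
27" monitor £363.12: electronic goods → 8% → £29.05
Rotisserie chicken £9.97: prepared food → 5.25% → £0.52
Smartwatch £204.66: electronic goods → 8% → £16.37
Bottle of gin (750 mL) £44.36: alcoholic beverages → 9% → £3.99
Total tax = £0.29 + £0.71 + £3.49 + £8.39 + £2.14 + £0.42 + £6.98 + £0.98 + £29.05 + £0.52 + £16.37 + £3.99 = £73.33

£73.33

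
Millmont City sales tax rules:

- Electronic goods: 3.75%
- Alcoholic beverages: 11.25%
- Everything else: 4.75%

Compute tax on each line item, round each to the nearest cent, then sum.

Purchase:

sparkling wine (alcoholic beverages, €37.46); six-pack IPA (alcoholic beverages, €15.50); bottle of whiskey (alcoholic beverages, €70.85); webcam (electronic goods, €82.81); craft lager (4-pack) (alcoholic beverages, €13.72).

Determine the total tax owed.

Sparkling wine €37.46: alcoholic beverages → 11.25% → €4.21
Six-pack IPA €15.50: alcoholic beverages → 11.25% → €1.74
Bottle of whiskey €70.85: alcoholic beverages → 11.25% → €7.97
Webcam €82.81: electronic goods → 3.75% → €3.11
Craft lager (4-pack) €13.72: alcoholic beverages → 11.25% → €1.54
Total tax = €4.21 + €1.74 + €7.97 + €3.11 + €1.54 = €18.57

€18.57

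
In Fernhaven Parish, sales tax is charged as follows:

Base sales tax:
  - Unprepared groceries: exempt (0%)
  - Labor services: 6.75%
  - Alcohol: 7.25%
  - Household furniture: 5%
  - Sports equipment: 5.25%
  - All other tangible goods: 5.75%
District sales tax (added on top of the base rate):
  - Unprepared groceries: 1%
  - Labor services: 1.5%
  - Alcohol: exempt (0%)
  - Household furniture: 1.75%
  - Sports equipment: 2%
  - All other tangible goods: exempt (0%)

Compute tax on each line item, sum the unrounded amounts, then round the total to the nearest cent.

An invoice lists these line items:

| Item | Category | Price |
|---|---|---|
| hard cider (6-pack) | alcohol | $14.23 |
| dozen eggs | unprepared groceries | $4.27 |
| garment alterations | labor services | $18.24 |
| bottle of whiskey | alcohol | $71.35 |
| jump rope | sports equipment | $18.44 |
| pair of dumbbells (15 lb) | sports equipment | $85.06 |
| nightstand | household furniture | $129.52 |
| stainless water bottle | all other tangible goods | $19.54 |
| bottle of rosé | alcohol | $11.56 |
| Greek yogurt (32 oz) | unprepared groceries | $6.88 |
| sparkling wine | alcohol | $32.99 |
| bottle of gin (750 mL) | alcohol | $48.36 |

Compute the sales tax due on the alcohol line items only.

Hard cider (6-pack) $14.23: alcohol → 7.25% + 0% district = 7.25% → $1.031675
Bottle of whiskey $71.35: alcohol → 7.25% + 0% district = 7.25% → $5.172875
Bottle of rosé $11.56: alcohol → 7.25% + 0% district = 7.25% → $0.8381
Sparkling wine $32.99: alcohol → 7.25% + 0% district = 7.25% → $2.391775
Bottle of gin (750 mL) $48.36: alcohol → 7.25% + 0% district = 7.25% → $3.5061
Tax on alcohol: unrounded sum = $12.940525 → $12.94

$12.94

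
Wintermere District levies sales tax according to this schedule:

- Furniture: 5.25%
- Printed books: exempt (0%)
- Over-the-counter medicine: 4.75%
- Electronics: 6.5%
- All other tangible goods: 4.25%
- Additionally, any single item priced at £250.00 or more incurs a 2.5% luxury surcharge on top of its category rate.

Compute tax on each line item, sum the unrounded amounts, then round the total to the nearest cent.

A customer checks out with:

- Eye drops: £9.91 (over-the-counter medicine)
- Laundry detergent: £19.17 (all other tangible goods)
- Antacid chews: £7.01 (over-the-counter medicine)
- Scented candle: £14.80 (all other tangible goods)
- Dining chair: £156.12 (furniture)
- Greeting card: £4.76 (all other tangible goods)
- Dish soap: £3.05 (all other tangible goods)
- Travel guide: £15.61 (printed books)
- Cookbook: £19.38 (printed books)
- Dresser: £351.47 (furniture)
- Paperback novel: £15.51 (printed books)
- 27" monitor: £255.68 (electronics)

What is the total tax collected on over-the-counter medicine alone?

Eye drops £9.91: over-the-counter medicine → 4.75% → £0.470725
Antacid chews £7.01: over-the-counter medicine → 4.75% → £0.332975
Tax on over-the-counter medicine: unrounded sum = £0.8037 → £0.80

£0.80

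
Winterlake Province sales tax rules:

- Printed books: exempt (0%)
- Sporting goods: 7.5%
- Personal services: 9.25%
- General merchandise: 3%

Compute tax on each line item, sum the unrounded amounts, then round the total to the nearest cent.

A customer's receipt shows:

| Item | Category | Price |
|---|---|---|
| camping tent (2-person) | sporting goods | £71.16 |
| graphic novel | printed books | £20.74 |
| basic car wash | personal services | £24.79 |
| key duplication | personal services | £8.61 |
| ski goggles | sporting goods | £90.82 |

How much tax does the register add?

£15.24

Camping tent (2-person) £71.16: sporting goods → 7.5% → £5.337
Graphic novel £20.74: printed books → 0% → £0.00
Basic car wash £24.79: personal services → 9.25% → £2.293075
Key duplication £8.61: personal services → 9.25% → £0.796425
Ski goggles £90.82: sporting goods → 7.5% → £6.8115
Unrounded tax sum = £15.238 → £15.24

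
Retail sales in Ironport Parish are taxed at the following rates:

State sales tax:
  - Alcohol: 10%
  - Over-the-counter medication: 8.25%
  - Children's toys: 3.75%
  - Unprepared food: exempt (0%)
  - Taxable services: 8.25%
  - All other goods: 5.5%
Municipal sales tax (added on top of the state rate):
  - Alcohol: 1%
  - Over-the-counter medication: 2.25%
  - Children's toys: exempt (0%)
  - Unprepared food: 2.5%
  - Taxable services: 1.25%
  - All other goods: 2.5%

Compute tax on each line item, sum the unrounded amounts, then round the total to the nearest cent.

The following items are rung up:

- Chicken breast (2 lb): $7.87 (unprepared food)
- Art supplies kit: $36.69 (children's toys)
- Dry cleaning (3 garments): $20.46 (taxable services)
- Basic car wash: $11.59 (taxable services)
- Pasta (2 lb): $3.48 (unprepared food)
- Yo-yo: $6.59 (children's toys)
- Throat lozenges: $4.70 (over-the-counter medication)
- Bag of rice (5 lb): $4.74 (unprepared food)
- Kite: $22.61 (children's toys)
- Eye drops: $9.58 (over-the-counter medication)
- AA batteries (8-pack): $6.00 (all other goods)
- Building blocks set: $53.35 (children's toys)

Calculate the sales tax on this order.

Chicken breast (2 lb) $7.87: unprepared food → 0% + 2.5% municipal = 2.5% → $0.19675
Art supplies kit $36.69: children's toys → 3.75% + 0% municipal = 3.75% → $1.375875
Dry cleaning (3 garments) $20.46: taxable services → 8.25% + 1.25% municipal = 9.5% → $1.9437
Basic car wash $11.59: taxable services → 8.25% + 1.25% municipal = 9.5% → $1.10105
Pasta (2 lb) $3.48: unprepared food → 0% + 2.5% municipal = 2.5% → $0.087
Yo-yo $6.59: children's toys → 3.75% + 0% municipal = 3.75% → $0.247125
Throat lozenges $4.70: over-the-counter medication → 8.25% + 2.25% municipal = 10.5% → $0.4935
Bag of rice (5 lb) $4.74: unprepared food → 0% + 2.5% municipal = 2.5% → $0.1185
Kite $22.61: children's toys → 3.75% + 0% municipal = 3.75% → $0.847875
Eye drops $9.58: over-the-counter medication → 8.25% + 2.25% municipal = 10.5% → $1.0059
AA batteries (8-pack) $6.00: all other goods → 5.5% + 2.5% municipal = 8% → $0.48
Building blocks set $53.35: children's toys → 3.75% + 0% municipal = 3.75% → $2.000625
Unrounded tax sum = $9.8979 → $9.90

$9.90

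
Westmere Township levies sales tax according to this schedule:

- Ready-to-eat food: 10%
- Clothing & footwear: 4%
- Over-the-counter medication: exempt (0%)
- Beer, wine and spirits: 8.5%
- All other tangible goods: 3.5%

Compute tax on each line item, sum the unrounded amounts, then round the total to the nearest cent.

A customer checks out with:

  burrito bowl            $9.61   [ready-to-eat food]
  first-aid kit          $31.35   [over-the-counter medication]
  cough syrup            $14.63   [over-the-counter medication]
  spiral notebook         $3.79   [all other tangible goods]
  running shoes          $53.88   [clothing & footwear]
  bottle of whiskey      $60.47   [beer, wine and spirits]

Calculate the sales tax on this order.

$8.39

Burrito bowl $9.61: ready-to-eat food → 10% → $0.961
First-aid kit $31.35: over-the-counter medication → 0% → $0.00
Cough syrup $14.63: over-the-counter medication → 0% → $0.00
Spiral notebook $3.79: all other tangible goods → 3.5% → $0.13265
Running shoes $53.88: clothing & footwear → 4% → $2.1552
Bottle of whiskey $60.47: beer, wine and spirits → 8.5% → $5.13995
Unrounded tax sum = $8.3888 → $8.39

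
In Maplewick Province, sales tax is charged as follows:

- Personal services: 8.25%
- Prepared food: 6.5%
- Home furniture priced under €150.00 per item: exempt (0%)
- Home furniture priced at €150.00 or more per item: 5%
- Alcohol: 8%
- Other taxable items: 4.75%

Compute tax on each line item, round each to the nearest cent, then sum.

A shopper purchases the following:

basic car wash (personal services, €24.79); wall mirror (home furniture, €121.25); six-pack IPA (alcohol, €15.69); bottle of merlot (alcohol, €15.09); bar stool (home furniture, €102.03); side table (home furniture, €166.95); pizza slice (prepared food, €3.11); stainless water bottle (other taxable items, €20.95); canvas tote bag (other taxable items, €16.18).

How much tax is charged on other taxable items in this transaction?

Stainless water bottle €20.95: other taxable items → 4.75% → €1.00
Canvas tote bag €16.18: other taxable items → 4.75% → €0.77
Tax on other taxable items = €1.00 + €0.77 = €1.77

€1.77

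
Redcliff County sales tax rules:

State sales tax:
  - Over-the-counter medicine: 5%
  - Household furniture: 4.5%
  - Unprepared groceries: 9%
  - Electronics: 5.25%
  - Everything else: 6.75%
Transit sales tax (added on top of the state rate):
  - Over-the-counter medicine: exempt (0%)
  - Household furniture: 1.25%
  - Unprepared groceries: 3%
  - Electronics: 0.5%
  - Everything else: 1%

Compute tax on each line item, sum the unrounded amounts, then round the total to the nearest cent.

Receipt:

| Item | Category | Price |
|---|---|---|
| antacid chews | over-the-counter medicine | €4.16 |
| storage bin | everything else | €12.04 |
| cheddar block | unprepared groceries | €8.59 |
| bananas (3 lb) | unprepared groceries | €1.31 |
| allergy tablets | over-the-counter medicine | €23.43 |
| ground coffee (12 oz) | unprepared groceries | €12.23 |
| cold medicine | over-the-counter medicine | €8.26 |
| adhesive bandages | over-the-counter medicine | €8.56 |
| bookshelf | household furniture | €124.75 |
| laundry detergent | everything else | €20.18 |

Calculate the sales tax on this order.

Antacid chews €4.16: over-the-counter medicine → 5% + 0% transit = 5% → €0.208
Storage bin €12.04: everything else → 6.75% + 1% transit = 7.75% → €0.9331
Cheddar block €8.59: unprepared groceries → 9% + 3% transit = 12% → €1.0308
Bananas (3 lb) €1.31: unprepared groceries → 9% + 3% transit = 12% → €0.1572
Allergy tablets €23.43: over-the-counter medicine → 5% + 0% transit = 5% → €1.1715
Ground coffee (12 oz) €12.23: unprepared groceries → 9% + 3% transit = 12% → €1.4676
Cold medicine €8.26: over-the-counter medicine → 5% + 0% transit = 5% → €0.413
Adhesive bandages €8.56: over-the-counter medicine → 5% + 0% transit = 5% → €0.428
Bookshelf €124.75: household furniture → 4.5% + 1.25% transit = 5.75% → €7.173125
Laundry detergent €20.18: everything else → 6.75% + 1% transit = 7.75% → €1.56395
Unrounded tax sum = €14.546275 → €14.55

€14.55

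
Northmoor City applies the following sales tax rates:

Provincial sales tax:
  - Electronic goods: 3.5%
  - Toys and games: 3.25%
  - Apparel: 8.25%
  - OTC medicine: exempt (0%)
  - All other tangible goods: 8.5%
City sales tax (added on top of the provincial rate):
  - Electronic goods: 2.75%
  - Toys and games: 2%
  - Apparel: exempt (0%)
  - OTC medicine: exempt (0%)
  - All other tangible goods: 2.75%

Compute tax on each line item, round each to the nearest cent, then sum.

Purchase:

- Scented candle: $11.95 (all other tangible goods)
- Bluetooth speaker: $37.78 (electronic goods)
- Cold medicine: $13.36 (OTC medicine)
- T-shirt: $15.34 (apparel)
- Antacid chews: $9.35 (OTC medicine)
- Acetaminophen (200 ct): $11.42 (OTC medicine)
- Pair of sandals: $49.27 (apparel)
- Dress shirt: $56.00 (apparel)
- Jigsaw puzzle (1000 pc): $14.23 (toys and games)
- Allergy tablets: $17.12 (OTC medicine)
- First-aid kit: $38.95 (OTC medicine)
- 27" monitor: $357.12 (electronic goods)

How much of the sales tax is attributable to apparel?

T-shirt $15.34: apparel → 8.25% + 0% city = 8.25% → $1.27
Pair of sandals $49.27: apparel → 8.25% + 0% city = 8.25% → $4.06
Dress shirt $56.00: apparel → 8.25% + 0% city = 8.25% → $4.62
Tax on apparel = $1.27 + $4.06 + $4.62 = $9.95

$9.95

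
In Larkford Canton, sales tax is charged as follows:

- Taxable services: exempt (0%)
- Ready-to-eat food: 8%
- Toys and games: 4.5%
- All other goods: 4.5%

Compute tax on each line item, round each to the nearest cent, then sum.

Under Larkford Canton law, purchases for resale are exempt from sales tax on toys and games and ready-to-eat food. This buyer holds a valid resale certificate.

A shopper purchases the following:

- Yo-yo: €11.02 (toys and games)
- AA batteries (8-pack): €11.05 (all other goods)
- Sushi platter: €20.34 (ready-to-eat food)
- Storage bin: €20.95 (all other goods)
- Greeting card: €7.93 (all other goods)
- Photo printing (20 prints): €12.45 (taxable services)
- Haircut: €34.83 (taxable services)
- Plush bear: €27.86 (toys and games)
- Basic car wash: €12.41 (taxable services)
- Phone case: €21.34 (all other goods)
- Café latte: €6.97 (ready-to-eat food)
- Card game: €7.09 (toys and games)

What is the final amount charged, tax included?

Yo-yo €11.02: toys and games, buyer-exempt → 0% → €0.00
AA batteries (8-pack) €11.05: all other goods → 4.5% → €0.50
Sushi platter €20.34: ready-to-eat food, buyer-exempt → 0% → €0.00
Storage bin €20.95: all other goods → 4.5% → €0.94
Greeting card €7.93: all other goods → 4.5% → €0.36
Photo printing (20 prints) €12.45: taxable services → 0% → €0.00
Haircut €34.83: taxable services → 0% → €0.00
Plush bear €27.86: toys and games, buyer-exempt → 0% → €0.00
Basic car wash €12.41: taxable services → 0% → €0.00
Phone case €21.34: all other goods → 4.5% → €0.96
Café latte €6.97: ready-to-eat food, buyer-exempt → 0% → €0.00
Card game €7.09: toys and games, buyer-exempt → 0% → €0.00
Subtotal = €194.24; tax = €2.76; total due = €197.00

€197.00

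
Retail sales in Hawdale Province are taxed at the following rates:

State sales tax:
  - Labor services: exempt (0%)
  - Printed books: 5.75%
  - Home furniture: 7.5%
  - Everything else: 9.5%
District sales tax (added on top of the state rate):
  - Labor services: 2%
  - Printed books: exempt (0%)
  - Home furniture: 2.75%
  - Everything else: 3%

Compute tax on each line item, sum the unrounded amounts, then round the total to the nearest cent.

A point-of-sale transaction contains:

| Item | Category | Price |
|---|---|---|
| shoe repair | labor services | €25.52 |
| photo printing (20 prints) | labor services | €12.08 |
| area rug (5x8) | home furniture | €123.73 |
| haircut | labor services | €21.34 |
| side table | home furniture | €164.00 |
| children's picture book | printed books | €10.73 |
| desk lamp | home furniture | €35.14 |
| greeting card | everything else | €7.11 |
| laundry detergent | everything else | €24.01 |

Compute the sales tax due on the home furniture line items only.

Area rug (5x8) €123.73: home furniture → 7.5% + 2.75% district = 10.25% → €12.682325
Side table €164.00: home furniture → 7.5% + 2.75% district = 10.25% → €16.81
Desk lamp €35.14: home furniture → 7.5% + 2.75% district = 10.25% → €3.60185
Tax on home furniture: unrounded sum = €33.094175 → €33.09

€33.09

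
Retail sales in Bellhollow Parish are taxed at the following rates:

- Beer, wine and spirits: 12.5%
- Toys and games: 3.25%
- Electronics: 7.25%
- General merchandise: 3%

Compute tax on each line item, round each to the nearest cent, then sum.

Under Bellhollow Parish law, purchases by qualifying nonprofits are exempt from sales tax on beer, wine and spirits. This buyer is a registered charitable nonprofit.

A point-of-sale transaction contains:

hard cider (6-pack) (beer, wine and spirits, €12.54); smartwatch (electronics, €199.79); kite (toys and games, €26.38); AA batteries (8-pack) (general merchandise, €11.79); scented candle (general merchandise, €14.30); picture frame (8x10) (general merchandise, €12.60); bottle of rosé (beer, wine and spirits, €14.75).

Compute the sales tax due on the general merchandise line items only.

€1.16

AA batteries (8-pack) €11.79: general merchandise → 3% → €0.35
Scented candle €14.30: general merchandise → 3% → €0.43
Picture frame (8x10) €12.60: general merchandise → 3% → €0.38
Tax on general merchandise = €0.35 + €0.43 + €0.38 = €1.16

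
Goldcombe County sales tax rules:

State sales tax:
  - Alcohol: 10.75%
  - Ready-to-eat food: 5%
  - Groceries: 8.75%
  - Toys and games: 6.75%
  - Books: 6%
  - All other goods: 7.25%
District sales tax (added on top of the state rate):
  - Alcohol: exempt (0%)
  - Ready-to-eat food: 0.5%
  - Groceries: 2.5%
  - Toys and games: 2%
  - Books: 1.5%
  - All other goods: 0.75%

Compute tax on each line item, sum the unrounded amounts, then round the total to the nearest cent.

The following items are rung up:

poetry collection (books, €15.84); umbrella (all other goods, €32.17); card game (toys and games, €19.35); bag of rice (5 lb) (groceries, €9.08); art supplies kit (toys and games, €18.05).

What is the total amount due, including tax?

Poetry collection €15.84: books → 6% + 1.5% district = 7.5% → €1.188
Umbrella €32.17: all other goods → 7.25% + 0.75% district = 8% → €2.5736
Card game €19.35: toys and games → 6.75% + 2% district = 8.75% → €1.693125
Bag of rice (5 lb) €9.08: groceries → 8.75% + 2.5% district = 11.25% → €1.0215
Art supplies kit €18.05: toys and games → 6.75% + 2% district = 8.75% → €1.579375
Subtotal = €94.49; unrounded tax = €8.0556 → €8.06; total due = €102.55

€102.55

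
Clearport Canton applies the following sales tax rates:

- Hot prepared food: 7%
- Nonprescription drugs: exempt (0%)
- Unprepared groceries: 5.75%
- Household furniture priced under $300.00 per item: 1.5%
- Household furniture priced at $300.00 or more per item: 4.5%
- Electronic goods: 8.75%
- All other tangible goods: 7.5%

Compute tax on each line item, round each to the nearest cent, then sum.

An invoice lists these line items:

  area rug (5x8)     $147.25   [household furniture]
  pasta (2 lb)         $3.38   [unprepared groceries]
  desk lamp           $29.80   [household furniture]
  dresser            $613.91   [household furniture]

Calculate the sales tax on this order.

Area rug (5x8) $147.25: household furniture, under $300.00 → 1.5% → $2.21
Pasta (2 lb) $3.38: unprepared groceries → 5.75% → $0.19
Desk lamp $29.80: household furniture, under $300.00 → 1.5% → $0.45
Dresser $613.91: household furniture, $300.00 or more → 4.5% → $27.63
Total tax = $2.21 + $0.19 + $0.45 + $27.63 = $30.48

$30.48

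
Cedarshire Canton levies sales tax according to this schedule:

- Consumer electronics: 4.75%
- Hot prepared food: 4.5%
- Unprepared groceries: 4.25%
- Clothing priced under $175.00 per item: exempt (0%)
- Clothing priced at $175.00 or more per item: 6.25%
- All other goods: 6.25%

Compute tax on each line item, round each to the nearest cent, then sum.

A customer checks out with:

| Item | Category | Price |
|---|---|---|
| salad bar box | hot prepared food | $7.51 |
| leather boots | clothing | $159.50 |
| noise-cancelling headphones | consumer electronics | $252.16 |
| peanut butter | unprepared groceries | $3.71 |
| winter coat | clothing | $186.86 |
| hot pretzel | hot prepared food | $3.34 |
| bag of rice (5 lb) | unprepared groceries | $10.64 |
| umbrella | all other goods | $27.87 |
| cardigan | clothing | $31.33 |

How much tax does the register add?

$26.50

Salad bar box $7.51: hot prepared food → 4.5% → $0.34
Leather boots $159.50: clothing, under $175.00 → 0% → $0.00
Noise-cancelling headphones $252.16: consumer electronics → 4.75% → $11.98
Peanut butter $3.71: unprepared groceries → 4.25% → $0.16
Winter coat $186.86: clothing, $175.00 or more → 6.25% → $11.68
Hot pretzel $3.34: hot prepared food → 4.5% → $0.15
Bag of rice (5 lb) $10.64: unprepared groceries → 4.25% → $0.45
Umbrella $27.87: all other goods → 6.25% → $1.74
Cardigan $31.33: clothing, under $175.00 → 0% → $0.00
Total tax = $0.34 + $11.98 + $0.16 + $11.68 + $0.15 + $0.45 + $1.74 = $26.50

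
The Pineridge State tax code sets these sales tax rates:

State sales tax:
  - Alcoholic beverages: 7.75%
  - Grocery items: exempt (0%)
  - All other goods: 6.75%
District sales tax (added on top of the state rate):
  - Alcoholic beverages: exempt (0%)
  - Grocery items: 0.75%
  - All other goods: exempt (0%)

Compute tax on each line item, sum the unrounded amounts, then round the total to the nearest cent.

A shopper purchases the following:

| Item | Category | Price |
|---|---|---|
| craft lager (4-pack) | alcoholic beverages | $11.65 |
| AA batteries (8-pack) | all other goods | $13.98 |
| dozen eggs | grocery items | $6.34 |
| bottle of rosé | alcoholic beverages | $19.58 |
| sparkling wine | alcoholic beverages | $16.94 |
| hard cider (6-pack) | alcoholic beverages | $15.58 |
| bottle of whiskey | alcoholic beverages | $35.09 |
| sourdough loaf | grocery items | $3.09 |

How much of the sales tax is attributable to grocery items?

$0.07

Dozen eggs $6.34: grocery items → 0% + 0.75% district = 0.75% → $0.04755
Sourdough loaf $3.09: grocery items → 0% + 0.75% district = 0.75% → $0.023175
Tax on grocery items: unrounded sum = $0.070725 → $0.07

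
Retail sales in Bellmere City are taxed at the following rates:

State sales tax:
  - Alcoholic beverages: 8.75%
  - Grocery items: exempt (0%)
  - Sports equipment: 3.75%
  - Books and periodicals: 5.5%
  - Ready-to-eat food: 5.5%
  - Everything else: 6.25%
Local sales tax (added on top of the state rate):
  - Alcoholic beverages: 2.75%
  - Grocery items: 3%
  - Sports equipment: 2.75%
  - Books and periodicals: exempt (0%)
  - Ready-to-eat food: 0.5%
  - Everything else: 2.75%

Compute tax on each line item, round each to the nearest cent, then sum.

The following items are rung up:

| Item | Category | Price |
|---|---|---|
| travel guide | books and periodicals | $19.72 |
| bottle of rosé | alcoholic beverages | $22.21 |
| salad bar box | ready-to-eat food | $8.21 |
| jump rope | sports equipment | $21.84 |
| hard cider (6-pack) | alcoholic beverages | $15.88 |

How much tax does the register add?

$7.37

Travel guide $19.72: books and periodicals → 5.5% + 0% local = 5.5% → $1.08
Bottle of rosé $22.21: alcoholic beverages → 8.75% + 2.75% local = 11.5% → $2.55
Salad bar box $8.21: ready-to-eat food → 5.5% + 0.5% local = 6% → $0.49
Jump rope $21.84: sports equipment → 3.75% + 2.75% local = 6.5% → $1.42
Hard cider (6-pack) $15.88: alcoholic beverages → 8.75% + 2.75% local = 11.5% → $1.83
Total tax = $1.08 + $2.55 + $0.49 + $1.42 + $1.83 = $7.37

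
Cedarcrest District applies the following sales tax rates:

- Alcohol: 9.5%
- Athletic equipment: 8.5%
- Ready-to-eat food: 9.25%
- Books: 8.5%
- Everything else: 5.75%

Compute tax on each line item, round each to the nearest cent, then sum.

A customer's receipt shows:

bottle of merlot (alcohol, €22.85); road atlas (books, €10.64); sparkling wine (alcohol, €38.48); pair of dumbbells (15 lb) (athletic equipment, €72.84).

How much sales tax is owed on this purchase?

Bottle of merlot €22.85: alcohol → 9.5% → €2.17
Road atlas €10.64: books → 8.5% → €0.90
Sparkling wine €38.48: alcohol → 9.5% → €3.66
Pair of dumbbells (15 lb) €72.84: athletic equipment → 8.5% → €6.19
Total tax = €2.17 + €0.90 + €3.66 + €6.19 = €12.92

€12.92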